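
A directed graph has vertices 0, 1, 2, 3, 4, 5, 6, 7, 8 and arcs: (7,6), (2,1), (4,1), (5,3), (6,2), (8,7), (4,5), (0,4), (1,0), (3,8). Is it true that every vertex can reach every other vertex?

Yes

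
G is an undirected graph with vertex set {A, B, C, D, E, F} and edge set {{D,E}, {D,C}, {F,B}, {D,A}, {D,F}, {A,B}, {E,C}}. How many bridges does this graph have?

0

The edges on the cycle D-E-C-D are not bridges since each lies on that cycle.
Every edge lies on some cycle, so there are no bridges.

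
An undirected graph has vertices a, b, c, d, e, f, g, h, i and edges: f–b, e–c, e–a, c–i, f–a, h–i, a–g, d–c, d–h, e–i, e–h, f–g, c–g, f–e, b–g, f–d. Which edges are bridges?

none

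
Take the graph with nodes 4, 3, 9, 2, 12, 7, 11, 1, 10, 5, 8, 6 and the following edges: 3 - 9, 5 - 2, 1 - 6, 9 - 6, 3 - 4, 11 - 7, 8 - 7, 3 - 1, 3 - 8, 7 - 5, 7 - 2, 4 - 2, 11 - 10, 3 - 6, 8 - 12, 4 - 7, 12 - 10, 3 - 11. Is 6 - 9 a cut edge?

No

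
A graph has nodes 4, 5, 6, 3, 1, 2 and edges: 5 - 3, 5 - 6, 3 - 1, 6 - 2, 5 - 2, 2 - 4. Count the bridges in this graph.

The edges on the cycle 5-6-2-5 are not bridges since each lies on that cycle.
But removing 3 - 1 disconnects 3 from 1; removing 2 - 4 disconnects 2 from 4; removing 5 - 3 disconnects 5 from 3 — these are bridges.
That makes 3 bridges.

3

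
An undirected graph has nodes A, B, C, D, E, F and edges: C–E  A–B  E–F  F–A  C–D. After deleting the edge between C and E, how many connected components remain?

Before removal there is 1 component.
C–E is a bridge — removing it separates C's side from E's side.
After removal: 2 components.

2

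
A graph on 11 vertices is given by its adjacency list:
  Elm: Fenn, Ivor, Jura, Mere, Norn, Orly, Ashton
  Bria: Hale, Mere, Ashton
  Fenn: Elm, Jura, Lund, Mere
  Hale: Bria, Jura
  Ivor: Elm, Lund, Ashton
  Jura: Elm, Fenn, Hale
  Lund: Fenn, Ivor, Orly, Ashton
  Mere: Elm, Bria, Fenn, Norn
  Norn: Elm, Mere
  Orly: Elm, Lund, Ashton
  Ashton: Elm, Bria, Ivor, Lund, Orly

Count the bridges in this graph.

The edges on the cycle Ashton-Elm-Mere-Bria-Ashton are not bridges since each lies on that cycle.
Every edge lies on some cycle, so there are no bridges.

0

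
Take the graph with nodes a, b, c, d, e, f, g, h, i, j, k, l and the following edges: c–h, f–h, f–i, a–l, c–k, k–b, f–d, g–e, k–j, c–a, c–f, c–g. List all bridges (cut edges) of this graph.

a-c, a-l, b-k, c-g, c-k, d-f, e-g, f-i, j-k

The edges on the cycle c-f-h-c are not bridges since each lies on that cycle.
But removing a–c disconnects a from c; removing b–k disconnects b from k; removing g–c disconnects g from c; removing j–k disconnects j from k — these are bridges.
In total 9 edges are bridges.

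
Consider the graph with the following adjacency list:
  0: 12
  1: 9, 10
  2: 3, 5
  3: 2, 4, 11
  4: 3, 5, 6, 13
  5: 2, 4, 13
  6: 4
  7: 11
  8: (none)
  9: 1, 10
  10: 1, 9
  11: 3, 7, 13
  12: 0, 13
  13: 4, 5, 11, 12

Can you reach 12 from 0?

From 0 we can reach 0, 2, 3, 4, 5, 6, 7, 11, 12, 13, which includes 12.

Yes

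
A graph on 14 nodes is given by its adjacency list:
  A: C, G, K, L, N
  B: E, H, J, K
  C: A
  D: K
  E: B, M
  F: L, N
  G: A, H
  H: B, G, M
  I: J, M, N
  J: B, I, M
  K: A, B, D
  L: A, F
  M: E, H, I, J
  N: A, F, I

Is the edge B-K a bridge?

No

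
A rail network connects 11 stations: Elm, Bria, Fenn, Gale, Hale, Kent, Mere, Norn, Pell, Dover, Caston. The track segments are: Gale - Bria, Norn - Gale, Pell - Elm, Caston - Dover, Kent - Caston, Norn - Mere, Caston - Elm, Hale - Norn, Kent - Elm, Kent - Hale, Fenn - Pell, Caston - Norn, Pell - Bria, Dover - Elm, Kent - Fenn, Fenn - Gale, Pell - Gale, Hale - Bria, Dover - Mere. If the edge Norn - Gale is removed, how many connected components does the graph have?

1

Norn and Gale are still connected via Norn-Hale-Bria-Gale, so the component count stays at 1.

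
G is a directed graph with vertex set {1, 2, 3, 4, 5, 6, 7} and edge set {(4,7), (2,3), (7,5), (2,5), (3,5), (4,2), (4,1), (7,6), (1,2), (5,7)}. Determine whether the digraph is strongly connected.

There is no directed path from 3 to 2, so the graph is not strongly connected.

No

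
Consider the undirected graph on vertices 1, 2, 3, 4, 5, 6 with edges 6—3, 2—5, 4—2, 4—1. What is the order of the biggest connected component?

4

Starting from 3 we can reach 3, 6. That is one component of size 2.
Starting from 1 we can reach 1, 2, 4, 5. That is one component of size 4.
The largest has 4 vertices.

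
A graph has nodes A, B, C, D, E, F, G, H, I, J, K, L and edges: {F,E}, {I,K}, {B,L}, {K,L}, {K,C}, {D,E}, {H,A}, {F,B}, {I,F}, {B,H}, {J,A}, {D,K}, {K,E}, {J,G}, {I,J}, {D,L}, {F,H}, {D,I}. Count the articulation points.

2

Removing J increases the component count from 1 to 2, so J is a cut vertex.
Removing K increases the component count from 1 to 2, so K is a cut vertex.
By contrast removing H leaves 1 component; it is not a cut vertex. No other vertex is a cut vertex either.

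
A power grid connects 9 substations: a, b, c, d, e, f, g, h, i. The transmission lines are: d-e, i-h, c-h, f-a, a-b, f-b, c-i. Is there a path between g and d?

No

The component containing g is {g}, and d is not in it.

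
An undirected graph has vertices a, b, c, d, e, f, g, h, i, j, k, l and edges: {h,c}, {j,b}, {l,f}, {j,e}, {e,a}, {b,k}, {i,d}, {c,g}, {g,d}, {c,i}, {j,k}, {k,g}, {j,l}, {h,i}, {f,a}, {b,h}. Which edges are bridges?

The edges on the cycle j-l-f-a-e-j are not bridges since each lies on that cycle.
Every edge lies on some cycle, so there are no bridges.

none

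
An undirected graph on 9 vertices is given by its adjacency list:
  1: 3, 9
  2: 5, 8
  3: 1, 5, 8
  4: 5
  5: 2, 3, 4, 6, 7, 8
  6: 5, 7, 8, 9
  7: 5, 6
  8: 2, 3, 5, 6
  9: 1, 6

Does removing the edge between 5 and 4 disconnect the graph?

Yes

Removing 5-4 leaves no path between 5 and 4: the component count goes from 1 to 2. So it is a bridge.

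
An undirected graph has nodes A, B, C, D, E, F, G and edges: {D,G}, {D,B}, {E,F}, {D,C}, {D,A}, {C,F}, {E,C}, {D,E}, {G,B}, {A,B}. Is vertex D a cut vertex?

Yes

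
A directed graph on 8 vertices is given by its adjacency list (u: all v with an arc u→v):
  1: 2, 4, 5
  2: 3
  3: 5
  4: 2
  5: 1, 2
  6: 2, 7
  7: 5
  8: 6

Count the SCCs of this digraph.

4

{1, 2, 3, 4, 5} are all mutually reachable — one SCC of size 5.
{6} is an SCC by itself.
{7} is an SCC by itself.
{8} is an SCC by itself.
That gives 4 strongly connected components.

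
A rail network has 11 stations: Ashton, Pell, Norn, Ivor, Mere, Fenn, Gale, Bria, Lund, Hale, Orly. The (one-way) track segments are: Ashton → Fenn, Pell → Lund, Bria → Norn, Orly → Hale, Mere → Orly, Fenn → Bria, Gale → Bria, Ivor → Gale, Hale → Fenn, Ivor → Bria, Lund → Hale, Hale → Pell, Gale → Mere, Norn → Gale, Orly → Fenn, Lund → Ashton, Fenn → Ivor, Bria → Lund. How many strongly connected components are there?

{Bria, Fenn, Gale, Hale, Ivor, Lund, Mere, Norn, Orly, Pell, Ashton} are all mutually reachable — one SCC of size 11.
That gives 1 strongly connected component.

1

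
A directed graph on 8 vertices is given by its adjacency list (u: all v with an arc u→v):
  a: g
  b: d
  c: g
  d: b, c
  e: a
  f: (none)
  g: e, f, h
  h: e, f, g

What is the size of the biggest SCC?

4

{a, e, g, h} are all mutually reachable — one SCC of size 4.
{b, d} are all mutually reachable — one SCC of size 2.
{f} is an SCC by itself.
{c} is an SCC by itself.
The largest has 4 vertices.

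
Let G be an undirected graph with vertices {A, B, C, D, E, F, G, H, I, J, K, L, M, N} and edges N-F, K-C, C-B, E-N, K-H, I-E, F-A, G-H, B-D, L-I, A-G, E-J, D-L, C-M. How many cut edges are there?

The edges on the cycle K-C-B-D-L-I-E-N-F-A-G-H-K are not bridges since each lies on that cycle.
But removing C-M disconnects C from M; removing J-E disconnects J from E — these are bridges.
That makes 2 bridges.

2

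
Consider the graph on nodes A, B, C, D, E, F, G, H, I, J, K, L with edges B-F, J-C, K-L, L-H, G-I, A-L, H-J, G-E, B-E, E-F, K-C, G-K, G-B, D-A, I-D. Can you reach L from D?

From D we can reach A, B, C, D, E, F, G, H, I, J, K, L, which includes L.

Yes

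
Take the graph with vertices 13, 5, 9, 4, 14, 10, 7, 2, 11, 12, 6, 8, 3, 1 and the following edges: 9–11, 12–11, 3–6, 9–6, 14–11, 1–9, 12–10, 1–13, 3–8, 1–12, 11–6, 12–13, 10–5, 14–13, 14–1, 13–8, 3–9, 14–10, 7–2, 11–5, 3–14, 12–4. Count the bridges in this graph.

The edges on the cycle 1-9-11-12-1 are not bridges since each lies on that cycle.
But removing 4–12 disconnects 4 from 12; removing 7–2 disconnects 7 from 2 — these are bridges.
That makes 2 bridges.

2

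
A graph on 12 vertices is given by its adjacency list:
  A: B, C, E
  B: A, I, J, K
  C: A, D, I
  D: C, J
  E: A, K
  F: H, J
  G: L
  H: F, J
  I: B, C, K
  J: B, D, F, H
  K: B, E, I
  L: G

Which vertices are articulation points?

Removing J increases the component count from 2 to 3, so J is a cut vertex.
By contrast removing H leaves 2 components; it is not a cut vertex. No other vertex is a cut vertex either.

J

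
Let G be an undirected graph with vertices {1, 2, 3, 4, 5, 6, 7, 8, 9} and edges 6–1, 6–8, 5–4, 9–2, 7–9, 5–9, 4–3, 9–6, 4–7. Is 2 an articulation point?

Deleting 2 leaves 1 component (was 1), so 2 is not a cut vertex.

No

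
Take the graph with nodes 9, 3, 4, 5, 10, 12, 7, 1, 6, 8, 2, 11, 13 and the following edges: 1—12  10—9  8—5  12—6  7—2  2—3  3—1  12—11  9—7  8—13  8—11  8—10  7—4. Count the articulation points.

Removing 7 increases the component count from 1 to 2, so 7 is a cut vertex.
Removing 8 increases the component count from 1 to 3, so 8 is a cut vertex.
Removing 12 increases the component count from 1 to 2, so 12 is a cut vertex.
By contrast removing 5 leaves 1 component; it is not a cut vertex. No other vertex is a cut vertex either.

3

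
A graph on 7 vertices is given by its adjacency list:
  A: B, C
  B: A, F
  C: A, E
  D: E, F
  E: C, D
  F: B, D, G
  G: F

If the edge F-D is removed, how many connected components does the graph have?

F and D are still connected via F-B-A-C-E-D, so the component count stays at 1.

1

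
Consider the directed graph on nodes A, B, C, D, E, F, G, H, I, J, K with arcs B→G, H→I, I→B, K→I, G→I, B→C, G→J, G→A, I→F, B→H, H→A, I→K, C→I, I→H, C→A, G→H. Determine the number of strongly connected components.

{B, C, G, H, I, K} are all mutually reachable — one SCC of size 6.
{F} is an SCC by itself.
{A} is an SCC by itself.
{D} is an SCC by itself.
{E} is an SCC by itself.
(and 1 more singleton SCC)
That gives 6 strongly connected components.

6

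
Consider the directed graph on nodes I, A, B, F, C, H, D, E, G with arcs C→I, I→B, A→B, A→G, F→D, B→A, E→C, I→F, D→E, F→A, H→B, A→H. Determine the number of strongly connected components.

{C, D, E, F, I} are all mutually reachable — one SCC of size 5.
{A, B, H} are all mutually reachable — one SCC of size 3.
{G} is an SCC by itself.
That gives 3 strongly connected components.

3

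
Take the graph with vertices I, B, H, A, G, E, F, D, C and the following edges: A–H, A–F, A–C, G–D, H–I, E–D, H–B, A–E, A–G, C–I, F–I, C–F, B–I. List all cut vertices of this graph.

Removing A increases the component count from 1 to 2, so A is a cut vertex.
By contrast removing H leaves 1 component; it is not a cut vertex. No other vertex is a cut vertex either.

A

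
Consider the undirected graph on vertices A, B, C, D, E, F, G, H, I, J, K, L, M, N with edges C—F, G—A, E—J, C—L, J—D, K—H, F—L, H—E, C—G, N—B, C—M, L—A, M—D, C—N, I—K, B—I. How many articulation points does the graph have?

1

Removing C increases the component count from 1 to 2, so C is a cut vertex.
By contrast removing N leaves 1 component; it is not a cut vertex. No other vertex is a cut vertex either.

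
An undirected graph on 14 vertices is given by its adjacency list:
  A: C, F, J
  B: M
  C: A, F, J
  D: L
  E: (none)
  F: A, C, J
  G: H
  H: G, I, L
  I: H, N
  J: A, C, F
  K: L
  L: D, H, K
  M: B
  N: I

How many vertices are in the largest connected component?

7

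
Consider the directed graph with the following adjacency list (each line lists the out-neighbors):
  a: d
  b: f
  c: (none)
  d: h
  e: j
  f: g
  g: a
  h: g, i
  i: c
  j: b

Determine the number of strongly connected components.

{a, d, g, h} are all mutually reachable — one SCC of size 4.
{j} is an SCC by itself.
{e} is an SCC by itself.
{c} is an SCC by itself.
{f} is an SCC by itself.
(and 2 more singleton SCCs)
That gives 7 strongly connected components.

7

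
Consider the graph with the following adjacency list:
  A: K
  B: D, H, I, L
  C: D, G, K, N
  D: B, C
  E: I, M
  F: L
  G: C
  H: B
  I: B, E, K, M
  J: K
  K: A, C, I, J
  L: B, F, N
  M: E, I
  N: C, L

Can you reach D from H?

From H we can reach A, B, C, D, E, F, G, H, I, J, K, L, M, N, which includes D.

Yes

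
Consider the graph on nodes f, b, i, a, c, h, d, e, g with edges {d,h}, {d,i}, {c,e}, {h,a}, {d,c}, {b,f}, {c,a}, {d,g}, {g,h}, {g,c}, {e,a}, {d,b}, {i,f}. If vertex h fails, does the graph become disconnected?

No

Deleting h leaves 1 component (was 1) (its neighbors a, d, g remain connected to each other), so h is not a cut vertex.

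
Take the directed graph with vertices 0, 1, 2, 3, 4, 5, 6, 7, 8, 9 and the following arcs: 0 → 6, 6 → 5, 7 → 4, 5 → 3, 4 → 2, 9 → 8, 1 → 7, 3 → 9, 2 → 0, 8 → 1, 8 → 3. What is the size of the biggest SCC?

10

{0, 1, 2, 3, 4, 5, 6, 7, 8, 9} are all mutually reachable — one SCC of size 10.
The largest has 10 vertices.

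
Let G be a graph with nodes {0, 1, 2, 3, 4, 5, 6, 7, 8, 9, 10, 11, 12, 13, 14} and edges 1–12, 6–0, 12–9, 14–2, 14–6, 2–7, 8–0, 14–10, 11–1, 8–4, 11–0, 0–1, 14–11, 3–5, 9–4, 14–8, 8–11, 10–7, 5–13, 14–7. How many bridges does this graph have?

2

The edges on the cycle 14-6-0-11-14 are not bridges since each lies on that cycle.
But removing 5–13 disconnects 5 from 13; removing 3–5 disconnects 3 from 5 — these are bridges.
That makes 2 bridges.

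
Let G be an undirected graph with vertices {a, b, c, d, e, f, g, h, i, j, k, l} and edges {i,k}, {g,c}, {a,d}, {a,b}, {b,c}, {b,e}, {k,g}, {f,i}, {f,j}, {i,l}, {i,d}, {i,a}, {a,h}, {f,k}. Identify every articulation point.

a, b, f, i

Removing a increases the component count from 1 to 2, so a is a cut vertex.
Removing b increases the component count from 1 to 2, so b is a cut vertex.
Removing f increases the component count from 1 to 2, so f is a cut vertex.
Likewise i is a cut vertex.
By contrast removing g leaves 1 component; it is not a cut vertex. No other vertex is a cut vertex either.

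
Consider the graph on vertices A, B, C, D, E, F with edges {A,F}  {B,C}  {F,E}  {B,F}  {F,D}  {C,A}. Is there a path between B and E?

Yes

From B we can reach A, B, C, D, E, F, which includes E.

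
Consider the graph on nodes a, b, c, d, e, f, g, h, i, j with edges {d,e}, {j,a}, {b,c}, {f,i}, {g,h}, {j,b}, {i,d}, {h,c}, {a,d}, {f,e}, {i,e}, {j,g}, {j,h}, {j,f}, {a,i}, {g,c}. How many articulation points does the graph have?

Removing j increases the component count from 1 to 2, so j is a cut vertex.
By contrast removing f leaves 1 component; it is not a cut vertex. No other vertex is a cut vertex either.

1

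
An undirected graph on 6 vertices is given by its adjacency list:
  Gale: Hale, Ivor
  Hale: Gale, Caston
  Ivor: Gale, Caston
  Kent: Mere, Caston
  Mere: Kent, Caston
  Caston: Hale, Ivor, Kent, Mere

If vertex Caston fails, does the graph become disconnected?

Yes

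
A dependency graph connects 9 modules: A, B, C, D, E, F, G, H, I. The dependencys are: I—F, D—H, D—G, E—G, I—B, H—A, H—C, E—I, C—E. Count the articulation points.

3

Removing E increases the component count from 1 to 2, so E is a cut vertex.
Removing H increases the component count from 1 to 2, so H is a cut vertex.
Removing I increases the component count from 1 to 3, so I is a cut vertex.
By contrast removing G leaves 1 component; it is not a cut vertex. No other vertex is a cut vertex either.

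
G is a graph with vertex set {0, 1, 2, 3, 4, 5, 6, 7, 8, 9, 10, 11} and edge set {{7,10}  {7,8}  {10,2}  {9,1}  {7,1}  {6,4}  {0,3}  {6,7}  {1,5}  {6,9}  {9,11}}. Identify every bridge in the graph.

The edges on the cycle 6-7-1-9-6 are not bridges since each lies on that cycle.
But removing 7-10 disconnects 7 from 10; removing 2-10 disconnects 2 from 10; removing 9-11 disconnects 9 from 11; removing 5-1 disconnects 5 from 1 — these are bridges.
In total 7 edges are bridges.

0-3, 1-5, 10-2, 10-7, 11-9, 4-6, 7-8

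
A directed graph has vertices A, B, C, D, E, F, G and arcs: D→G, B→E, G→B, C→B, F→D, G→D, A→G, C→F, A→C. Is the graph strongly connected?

No

There is no directed path from G to C, so the graph is not strongly connected.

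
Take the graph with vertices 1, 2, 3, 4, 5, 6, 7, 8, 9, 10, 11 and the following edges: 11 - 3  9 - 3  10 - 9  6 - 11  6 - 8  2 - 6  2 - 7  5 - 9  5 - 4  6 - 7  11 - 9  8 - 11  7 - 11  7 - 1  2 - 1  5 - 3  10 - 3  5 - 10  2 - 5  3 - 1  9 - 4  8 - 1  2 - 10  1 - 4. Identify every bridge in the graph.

none

The edges on the cycle 2-6-8-1-3-9-10-2 are not bridges since each lies on that cycle.
Every edge lies on some cycle, so there are no bridges.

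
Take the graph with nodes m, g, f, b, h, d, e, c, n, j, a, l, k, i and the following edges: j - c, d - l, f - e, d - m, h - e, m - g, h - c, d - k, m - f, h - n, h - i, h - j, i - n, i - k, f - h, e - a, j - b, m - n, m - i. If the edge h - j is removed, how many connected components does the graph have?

h and j are still connected via h-c-j, so the component count stays at 1.

1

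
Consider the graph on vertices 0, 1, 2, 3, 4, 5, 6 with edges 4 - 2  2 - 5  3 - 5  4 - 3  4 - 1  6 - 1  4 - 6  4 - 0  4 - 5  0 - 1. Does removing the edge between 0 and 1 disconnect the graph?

No

After removing 0 - 1, the path 0-4-1 still connects them, so the edge is not a bridge.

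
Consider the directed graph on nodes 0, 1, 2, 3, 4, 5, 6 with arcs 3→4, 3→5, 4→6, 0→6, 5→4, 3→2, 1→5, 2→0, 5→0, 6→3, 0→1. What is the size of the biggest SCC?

{0, 1, 2, 3, 4, 5, 6} are all mutually reachable — one SCC of size 7.
The largest has 7 vertices.

7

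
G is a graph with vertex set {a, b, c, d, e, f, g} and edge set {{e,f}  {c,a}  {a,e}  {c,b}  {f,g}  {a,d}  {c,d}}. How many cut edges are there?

The edges on the cycle c-a-d-c are not bridges since each lies on that cycle.
But removing f–g disconnects f from g; removing a–e disconnects a from e; removing e–f disconnects e from f; removing c–b disconnects c from b — these are bridges.
That makes 4 bridges.

4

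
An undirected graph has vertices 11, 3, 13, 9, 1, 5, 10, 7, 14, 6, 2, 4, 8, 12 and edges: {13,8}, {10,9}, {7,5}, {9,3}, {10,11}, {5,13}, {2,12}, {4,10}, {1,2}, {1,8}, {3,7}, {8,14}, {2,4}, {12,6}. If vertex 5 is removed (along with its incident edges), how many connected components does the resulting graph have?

1

With 5 gone, the remaining components are: {1, 2, 3, 4, 6, 7, 8, 9, 10, 11, 12, 13, 14}.
That is 1 component.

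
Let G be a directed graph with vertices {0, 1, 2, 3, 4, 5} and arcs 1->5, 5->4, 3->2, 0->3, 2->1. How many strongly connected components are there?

6

{1} is an SCC by itself.
{5} is an SCC by itself.
{2} is an SCC by itself.
{0} is an SCC by itself.
{3} is an SCC by itself.
(and 1 more singleton SCC)
That gives 6 strongly connected components.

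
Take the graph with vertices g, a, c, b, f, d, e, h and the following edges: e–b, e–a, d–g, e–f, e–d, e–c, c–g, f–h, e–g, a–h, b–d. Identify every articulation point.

Removing e increases the component count from 1 to 2, so e is a cut vertex.
By contrast removing b leaves 1 component; it is not a cut vertex. No other vertex is a cut vertex either.

e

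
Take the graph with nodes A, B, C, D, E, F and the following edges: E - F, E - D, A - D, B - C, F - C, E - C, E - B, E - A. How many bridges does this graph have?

0

The edges on the cycle E-A-D-E are not bridges since each lies on that cycle.
Every edge lies on some cycle, so there are no bridges.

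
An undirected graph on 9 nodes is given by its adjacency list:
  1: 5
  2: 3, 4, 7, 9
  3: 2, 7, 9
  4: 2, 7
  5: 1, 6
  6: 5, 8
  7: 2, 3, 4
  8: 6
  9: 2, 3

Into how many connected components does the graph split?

2

Starting from 1 we can reach 1, 5, 6, 8. That is one component of size 4.
Starting from 2 we can reach 2, 3, 4, 7, 9. That is one component of size 5.
Total: 2 components.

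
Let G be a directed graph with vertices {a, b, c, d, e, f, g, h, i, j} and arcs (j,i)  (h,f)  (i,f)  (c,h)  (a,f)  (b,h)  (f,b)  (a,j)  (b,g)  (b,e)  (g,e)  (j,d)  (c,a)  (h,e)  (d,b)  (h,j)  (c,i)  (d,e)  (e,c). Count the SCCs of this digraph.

{a, b, c, d, e, f, g, h, i, j} are all mutually reachable — one SCC of size 10.
That gives 1 strongly connected component.

1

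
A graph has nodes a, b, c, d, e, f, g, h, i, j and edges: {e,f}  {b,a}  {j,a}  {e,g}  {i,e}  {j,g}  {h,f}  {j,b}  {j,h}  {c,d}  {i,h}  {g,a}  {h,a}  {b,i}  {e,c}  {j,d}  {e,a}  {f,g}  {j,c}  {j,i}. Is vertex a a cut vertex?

No

Deleting a leaves 1 component (was 1) (its neighbors b, e, g, h, j remain connected to each other), so a is not a cut vertex.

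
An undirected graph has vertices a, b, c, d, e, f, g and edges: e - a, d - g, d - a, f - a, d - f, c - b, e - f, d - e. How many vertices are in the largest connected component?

Starting from b we can reach b, c. That is one component of size 2.
Starting from a we can reach a, d, e, f, g. That is one component of size 5.
The largest has 5 vertices.

5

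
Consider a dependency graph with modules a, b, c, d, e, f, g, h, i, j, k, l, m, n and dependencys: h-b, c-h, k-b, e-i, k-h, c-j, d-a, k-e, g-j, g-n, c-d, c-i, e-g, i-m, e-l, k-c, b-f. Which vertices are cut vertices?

Removing b increases the component count from 1 to 2, so b is a cut vertex.
Removing c increases the component count from 1 to 2, so c is a cut vertex.
Removing d increases the component count from 1 to 2, so d is a cut vertex.
Likewise e, g, i are cut vertices.
By contrast removing l leaves 1 component; it is not a cut vertex. No other vertex is a cut vertex either.

b, c, d, e, g, i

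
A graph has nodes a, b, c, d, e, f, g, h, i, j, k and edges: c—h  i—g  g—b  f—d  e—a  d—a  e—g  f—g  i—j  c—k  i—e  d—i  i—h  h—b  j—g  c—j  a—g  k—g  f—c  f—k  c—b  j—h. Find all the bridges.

The edges on the cycle f-c-h-j-i-d-f are not bridges since each lies on that cycle.
Every edge lies on some cycle, so there are no bridges.

none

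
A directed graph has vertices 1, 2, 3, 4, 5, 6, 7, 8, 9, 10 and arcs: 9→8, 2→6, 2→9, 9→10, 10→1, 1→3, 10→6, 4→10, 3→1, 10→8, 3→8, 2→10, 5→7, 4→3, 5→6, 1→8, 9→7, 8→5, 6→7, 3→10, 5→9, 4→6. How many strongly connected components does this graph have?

5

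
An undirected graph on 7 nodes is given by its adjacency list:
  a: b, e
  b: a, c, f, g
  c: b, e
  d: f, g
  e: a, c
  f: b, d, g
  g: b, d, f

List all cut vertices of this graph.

b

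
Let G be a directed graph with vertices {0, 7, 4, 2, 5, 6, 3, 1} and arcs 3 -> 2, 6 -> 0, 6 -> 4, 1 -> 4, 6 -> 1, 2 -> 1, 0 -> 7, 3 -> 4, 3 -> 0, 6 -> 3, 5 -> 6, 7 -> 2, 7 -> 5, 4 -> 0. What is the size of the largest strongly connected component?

8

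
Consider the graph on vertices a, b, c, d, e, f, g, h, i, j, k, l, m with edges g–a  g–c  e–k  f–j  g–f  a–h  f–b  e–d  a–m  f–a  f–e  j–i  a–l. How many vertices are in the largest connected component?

13

Starting from a we can reach a, b, c, d, e, f, g, h, i, j, k, l, m. That is one component of size 13.
The largest has 13 vertices.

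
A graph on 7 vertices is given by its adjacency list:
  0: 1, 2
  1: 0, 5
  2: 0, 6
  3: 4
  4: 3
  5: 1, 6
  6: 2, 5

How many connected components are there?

2

Starting from 3 we can reach 3, 4. That is one component of size 2.
Starting from 0 we can reach 0, 1, 2, 5, 6. That is one component of size 5.
Total: 2 components.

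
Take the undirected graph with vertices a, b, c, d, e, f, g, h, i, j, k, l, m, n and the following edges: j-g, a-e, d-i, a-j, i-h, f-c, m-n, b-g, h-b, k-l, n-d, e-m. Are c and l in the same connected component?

The component containing c is {c, f}, and l is not in it.

No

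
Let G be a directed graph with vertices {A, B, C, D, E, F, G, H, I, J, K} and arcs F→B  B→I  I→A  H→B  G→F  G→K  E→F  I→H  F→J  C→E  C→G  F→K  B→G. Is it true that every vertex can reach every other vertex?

No

There is no directed path from I to C, so the graph is not strongly connected.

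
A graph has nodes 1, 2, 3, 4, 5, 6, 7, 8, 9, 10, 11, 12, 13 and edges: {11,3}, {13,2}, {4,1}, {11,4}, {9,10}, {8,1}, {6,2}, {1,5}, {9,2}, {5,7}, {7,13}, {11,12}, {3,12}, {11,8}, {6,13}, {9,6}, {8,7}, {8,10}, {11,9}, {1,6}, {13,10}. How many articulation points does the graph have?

Removing 11 increases the component count from 1 to 2, so 11 is a cut vertex.
By contrast removing 5 leaves 1 component; it is not a cut vertex. No other vertex is a cut vertex either.

1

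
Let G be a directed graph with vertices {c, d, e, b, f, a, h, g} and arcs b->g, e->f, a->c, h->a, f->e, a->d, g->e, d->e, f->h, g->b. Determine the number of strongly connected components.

3

{a, d, e, f, h} are all mutually reachable — one SCC of size 5.
{b, g} are all mutually reachable — one SCC of size 2.
{c} is an SCC by itself.
That gives 3 strongly connected components.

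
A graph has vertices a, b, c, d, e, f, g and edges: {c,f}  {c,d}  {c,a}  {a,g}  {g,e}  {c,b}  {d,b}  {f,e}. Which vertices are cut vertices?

c

Removing c increases the component count from 1 to 2, so c is a cut vertex.
By contrast removing g leaves 1 component; it is not a cut vertex. No other vertex is a cut vertex either.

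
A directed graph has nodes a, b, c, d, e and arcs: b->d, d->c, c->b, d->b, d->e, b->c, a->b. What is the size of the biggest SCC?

3

{b, c, d} are all mutually reachable — one SCC of size 3.
{e} is an SCC by itself.
{a} is an SCC by itself.
The largest has 3 vertices.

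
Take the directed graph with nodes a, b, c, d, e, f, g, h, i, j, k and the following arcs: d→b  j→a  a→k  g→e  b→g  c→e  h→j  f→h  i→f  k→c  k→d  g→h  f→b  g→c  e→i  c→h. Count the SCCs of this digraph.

1

{a, b, c, d, e, f, g, h, i, j, k} are all mutually reachable — one SCC of size 11.
That gives 1 strongly connected component.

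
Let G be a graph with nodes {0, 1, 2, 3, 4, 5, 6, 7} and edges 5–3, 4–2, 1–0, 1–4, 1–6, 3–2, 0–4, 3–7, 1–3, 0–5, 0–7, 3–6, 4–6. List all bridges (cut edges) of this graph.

The edges on the cycle 1-0-5-3-1 are not bridges since each lies on that cycle.
Every edge lies on some cycle, so there are no bridges.

none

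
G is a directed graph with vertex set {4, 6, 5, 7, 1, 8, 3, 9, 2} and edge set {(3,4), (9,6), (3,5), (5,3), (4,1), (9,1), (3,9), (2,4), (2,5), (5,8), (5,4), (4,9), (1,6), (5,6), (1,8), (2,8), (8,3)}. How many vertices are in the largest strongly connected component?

6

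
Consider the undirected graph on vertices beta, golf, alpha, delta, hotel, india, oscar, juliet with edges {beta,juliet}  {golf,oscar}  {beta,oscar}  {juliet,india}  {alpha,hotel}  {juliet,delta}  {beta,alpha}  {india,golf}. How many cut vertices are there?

3

Removing beta increases the component count from 1 to 2, so beta is a cut vertex.
Removing alpha increases the component count from 1 to 2, so alpha is a cut vertex.
Removing juliet increases the component count from 1 to 2, so juliet is a cut vertex.
By contrast removing india leaves 1 component; it is not a cut vertex. No other vertex is a cut vertex either.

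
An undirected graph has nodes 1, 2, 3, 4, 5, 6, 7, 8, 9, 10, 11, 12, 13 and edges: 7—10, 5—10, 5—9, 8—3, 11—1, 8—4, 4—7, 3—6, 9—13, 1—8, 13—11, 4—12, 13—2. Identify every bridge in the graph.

12-4, 13-2, 3-6, 3-8

The edges on the cycle 5-9-13-11-1-8-4-7-10-5 are not bridges since each lies on that cycle.
But removing 12—4 disconnects 12 from 4; removing 3—6 disconnects 3 from 6; removing 3—8 disconnects 3 from 8; removing 13—2 disconnects 13 from 2 — these are bridges.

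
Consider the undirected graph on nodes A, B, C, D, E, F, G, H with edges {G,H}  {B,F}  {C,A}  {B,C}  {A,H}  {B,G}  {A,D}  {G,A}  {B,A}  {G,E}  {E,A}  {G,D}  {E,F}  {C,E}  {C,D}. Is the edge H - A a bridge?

No

After removing H - A, the path H-G-A still connects them, so the edge is not a bridge.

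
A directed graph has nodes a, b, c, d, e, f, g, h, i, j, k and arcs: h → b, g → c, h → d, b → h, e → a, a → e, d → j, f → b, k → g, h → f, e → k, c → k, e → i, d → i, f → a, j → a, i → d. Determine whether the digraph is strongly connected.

There is no directed path from e to h, so the graph is not strongly connected.

No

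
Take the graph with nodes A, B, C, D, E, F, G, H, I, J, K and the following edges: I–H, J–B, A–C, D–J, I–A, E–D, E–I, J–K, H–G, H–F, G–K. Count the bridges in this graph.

The edges on the cycle E-I-H-G-K-J-D-E are not bridges since each lies on that cycle.
But removing J–B disconnects J from B; removing F–H disconnects F from H; removing A–I disconnects A from I; removing A–C disconnects A from C — these are bridges.
That makes 4 bridges.

4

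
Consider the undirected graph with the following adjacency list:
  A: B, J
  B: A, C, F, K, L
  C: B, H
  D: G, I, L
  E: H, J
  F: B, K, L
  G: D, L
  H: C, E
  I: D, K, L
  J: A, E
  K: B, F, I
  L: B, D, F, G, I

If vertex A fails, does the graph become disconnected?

Deleting A leaves 1 component (was 1) (its neighbors B, J remain connected to each other), so A is not a cut vertex.

No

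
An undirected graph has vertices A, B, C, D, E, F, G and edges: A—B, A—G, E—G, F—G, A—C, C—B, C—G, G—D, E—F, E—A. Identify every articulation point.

Removing G increases the component count from 1 to 2, so G is a cut vertex.
By contrast removing A leaves 1 component; it is not a cut vertex. No other vertex is a cut vertex either.

G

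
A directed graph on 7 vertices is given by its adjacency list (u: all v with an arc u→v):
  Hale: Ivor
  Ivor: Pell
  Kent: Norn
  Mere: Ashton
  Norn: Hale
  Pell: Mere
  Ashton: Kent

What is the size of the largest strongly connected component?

{Hale, Ivor, Kent, Mere, Norn, Pell, Ashton} are all mutually reachable — one SCC of size 7.
The largest has 7 vertices.

7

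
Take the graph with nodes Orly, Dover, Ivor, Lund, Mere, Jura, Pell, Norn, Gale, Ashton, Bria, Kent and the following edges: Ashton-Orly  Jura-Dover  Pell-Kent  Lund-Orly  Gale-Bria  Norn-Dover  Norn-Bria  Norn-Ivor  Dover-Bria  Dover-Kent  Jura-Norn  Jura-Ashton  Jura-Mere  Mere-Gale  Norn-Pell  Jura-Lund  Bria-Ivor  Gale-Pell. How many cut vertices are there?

1

Removing Jura increases the component count from 1 to 2, so Jura is a cut vertex.
By contrast removing Bria leaves 1 component; it is not a cut vertex. No other vertex is a cut vertex either.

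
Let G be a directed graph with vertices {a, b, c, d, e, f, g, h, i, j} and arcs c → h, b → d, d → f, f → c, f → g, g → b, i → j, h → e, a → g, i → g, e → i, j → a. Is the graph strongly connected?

From j we can reach every vertex (a, b, c, d, e, f, g, h, i, j), and every vertex can reach j (a, b, c, d, e, f, g, h, i, j). So the whole graph is one strongly connected component.

Yes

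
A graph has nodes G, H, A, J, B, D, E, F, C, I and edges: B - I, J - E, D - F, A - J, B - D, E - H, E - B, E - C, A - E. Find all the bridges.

B-D, B-E, B-I, C-E, D-F, E-H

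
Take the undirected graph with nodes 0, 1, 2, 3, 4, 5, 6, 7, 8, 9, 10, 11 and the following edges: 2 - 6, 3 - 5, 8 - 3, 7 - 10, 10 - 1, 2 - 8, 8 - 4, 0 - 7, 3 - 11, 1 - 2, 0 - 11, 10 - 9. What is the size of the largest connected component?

12

Starting from 0 we can reach 0, 1, 2, 3, 4, 5, 6, 7, 8, 9, 10, 11. That is one component of size 12.
The largest has 12 vertices.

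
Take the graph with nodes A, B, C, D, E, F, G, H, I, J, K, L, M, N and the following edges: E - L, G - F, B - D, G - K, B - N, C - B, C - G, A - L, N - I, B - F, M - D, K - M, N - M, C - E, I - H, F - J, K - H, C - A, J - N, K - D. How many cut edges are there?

0

The edges on the cycle C-E-L-A-C are not bridges since each lies on that cycle.
Every edge lies on some cycle, so there are no bridges.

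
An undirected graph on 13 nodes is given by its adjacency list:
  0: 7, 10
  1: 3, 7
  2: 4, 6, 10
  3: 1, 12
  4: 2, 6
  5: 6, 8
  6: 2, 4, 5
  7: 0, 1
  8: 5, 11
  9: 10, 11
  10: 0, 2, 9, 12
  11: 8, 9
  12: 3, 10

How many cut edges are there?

The edges on the cycle 2-4-6-2 are not bridges since each lies on that cycle.
Every edge lies on some cycle, so there are no bridges.

0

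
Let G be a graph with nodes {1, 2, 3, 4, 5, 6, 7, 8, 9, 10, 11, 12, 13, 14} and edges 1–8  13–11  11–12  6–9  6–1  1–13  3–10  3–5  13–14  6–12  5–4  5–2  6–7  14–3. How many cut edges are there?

The edges on the cycle 6-1-13-11-12-6 are not bridges since each lies on that cycle.
But removing 6–9 disconnects 6 from 9; removing 6–7 disconnects 6 from 7; removing 10–3 disconnects 10 from 3; removing 5–4 disconnects 5 from 4 — these are bridges.
In total 9 edges are bridges.

9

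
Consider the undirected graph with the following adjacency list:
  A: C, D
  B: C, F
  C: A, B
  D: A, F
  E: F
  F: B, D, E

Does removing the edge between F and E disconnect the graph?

Yes

Removing F-E leaves no path between F and E: the component count goes from 1 to 2. So it is a bridge.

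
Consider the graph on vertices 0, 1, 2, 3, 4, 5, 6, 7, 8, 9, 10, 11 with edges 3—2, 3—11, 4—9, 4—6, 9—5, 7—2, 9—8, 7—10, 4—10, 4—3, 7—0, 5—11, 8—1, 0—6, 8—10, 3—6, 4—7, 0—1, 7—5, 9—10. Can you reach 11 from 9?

From 9 we can reach 0, 1, 2, 3, 4, 5, 6, 7, 8, 9, 10, 11, which includes 11.

Yes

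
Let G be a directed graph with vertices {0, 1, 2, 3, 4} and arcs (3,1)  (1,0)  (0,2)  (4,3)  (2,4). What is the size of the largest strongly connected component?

{0, 1, 2, 3, 4} are all mutually reachable — one SCC of size 5.
The largest has 5 vertices.

5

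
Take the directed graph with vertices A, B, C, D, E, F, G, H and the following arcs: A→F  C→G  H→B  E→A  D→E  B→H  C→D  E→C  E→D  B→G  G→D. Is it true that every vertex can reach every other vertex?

No

There is no directed path from A to D, so the graph is not strongly connected.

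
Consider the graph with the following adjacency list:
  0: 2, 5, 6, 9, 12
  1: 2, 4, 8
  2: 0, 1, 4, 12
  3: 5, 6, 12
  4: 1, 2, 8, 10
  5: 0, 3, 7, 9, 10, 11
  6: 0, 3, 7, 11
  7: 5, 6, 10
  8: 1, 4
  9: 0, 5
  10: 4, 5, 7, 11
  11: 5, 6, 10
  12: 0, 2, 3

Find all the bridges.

none

The edges on the cycle 0-6-7-10-5-0 are not bridges since each lies on that cycle.
Every edge lies on some cycle, so there are no bridges.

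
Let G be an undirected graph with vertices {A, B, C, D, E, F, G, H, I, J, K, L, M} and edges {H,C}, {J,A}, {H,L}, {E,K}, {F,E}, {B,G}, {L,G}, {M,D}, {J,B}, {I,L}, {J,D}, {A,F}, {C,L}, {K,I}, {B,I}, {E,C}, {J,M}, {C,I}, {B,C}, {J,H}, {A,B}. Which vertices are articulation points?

J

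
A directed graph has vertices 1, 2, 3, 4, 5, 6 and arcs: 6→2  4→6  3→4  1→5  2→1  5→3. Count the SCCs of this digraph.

1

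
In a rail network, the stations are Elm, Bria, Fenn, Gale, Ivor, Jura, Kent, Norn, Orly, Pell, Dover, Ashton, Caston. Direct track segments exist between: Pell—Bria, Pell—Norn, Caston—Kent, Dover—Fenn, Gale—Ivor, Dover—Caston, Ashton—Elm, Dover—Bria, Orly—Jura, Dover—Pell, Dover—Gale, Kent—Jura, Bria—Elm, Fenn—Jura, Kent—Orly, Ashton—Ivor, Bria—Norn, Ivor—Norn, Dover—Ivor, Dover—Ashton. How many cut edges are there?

The edges on the cycle Kent-Orly-Jura-Kent are not bridges since each lies on that cycle.
Every edge lies on some cycle, so there are no bridges.

0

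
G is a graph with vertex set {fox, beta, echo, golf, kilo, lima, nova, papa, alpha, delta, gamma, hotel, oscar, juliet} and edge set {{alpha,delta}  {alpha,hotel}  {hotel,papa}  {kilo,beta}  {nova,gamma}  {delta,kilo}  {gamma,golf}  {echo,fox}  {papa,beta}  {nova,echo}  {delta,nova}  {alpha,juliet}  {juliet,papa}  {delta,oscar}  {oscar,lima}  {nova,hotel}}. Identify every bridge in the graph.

delta-oscar, echo-fox, echo-nova, gamma-golf, gamma-nova, lima-oscar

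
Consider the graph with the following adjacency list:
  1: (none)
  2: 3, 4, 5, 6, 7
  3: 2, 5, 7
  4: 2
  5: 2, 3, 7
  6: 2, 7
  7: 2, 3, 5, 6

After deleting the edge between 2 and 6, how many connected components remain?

2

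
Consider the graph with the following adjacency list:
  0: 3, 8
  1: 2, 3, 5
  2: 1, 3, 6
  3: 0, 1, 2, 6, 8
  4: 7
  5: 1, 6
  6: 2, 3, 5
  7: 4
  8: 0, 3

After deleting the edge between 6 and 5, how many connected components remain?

6 and 5 are still connected via 6-3-1-5, so the component count stays at 2.

2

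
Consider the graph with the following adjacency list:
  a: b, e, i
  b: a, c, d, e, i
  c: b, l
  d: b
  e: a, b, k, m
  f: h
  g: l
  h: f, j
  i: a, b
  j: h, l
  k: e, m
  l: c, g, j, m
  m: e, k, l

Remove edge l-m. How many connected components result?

1

l and m are still connected via l-c-b-e-m, so the component count stays at 1.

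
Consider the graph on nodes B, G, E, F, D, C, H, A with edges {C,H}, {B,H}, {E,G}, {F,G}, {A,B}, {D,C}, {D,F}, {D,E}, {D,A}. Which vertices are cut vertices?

D

Removing D increases the component count from 1 to 2, so D is a cut vertex.
By contrast removing C leaves 1 component; it is not a cut vertex. No other vertex is a cut vertex either.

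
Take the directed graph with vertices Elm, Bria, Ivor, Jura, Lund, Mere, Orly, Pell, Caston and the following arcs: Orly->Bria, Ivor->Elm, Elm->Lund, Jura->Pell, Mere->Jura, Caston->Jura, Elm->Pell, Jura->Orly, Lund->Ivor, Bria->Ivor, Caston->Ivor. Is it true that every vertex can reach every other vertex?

No

There is no directed path from Caston to Mere, so the graph is not strongly connected.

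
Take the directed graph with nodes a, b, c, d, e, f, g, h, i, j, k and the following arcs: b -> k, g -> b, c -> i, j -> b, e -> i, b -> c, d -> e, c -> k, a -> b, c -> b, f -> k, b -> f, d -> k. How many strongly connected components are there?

10

{b, c} are all mutually reachable — one SCC of size 2.
{i} is an SCC by itself.
{e} is an SCC by itself.
{h} is an SCC by itself.
{k} is an SCC by itself.
(and 5 more singleton SCCs)
That gives 10 strongly connected components.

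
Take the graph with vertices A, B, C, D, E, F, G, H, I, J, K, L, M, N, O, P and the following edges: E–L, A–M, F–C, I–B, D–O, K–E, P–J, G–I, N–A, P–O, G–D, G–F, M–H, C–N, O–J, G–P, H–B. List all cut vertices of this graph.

E, G

Removing E increases the component count from 2 to 3, so E is a cut vertex.
Removing G increases the component count from 2 to 3, so G is a cut vertex.
By contrast removing J leaves 2 components; it is not a cut vertex. No other vertex is a cut vertex either.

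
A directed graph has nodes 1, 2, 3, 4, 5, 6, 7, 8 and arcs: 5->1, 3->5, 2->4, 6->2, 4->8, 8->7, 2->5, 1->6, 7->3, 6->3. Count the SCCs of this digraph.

{1, 2, 3, 4, 5, 6, 7, 8} are all mutually reachable — one SCC of size 8.
That gives 1 strongly connected component.

1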